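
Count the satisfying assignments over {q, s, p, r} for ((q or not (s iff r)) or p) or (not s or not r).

Initial set: {(((q or not (s iff r)) or p) or (not s or not r))}.
(((q or not (s iff r)) or p) or (not s or not r)): β-rule — branch into ((q or not (s iff r)) or p)  //  (not s or not r).
  branch 1 (add ((q or not (s iff r)) or p)):
    ((q or not (s iff r)) or p): β-rule — branch into (q or not (s iff r))  //  p.
      branch 1.1 (add (q or not (s iff r))):
        (q or not (s iff r)): β-rule — branch into q  //  not (s iff r).
          branch 1.1.1 (add q):
            ○ open, literals {q=1}.
          branch 1.1.2 (add not (s iff r)):
            not (s iff r): β-rule — branch into s, not r  //  not s, r.
              branch 1.1.2.1 (add s, not r):
                ○ open, literals {r=0, s=1}.
              branch 1.1.2.2 (add not s, r):
                ○ open, literals {r=1, s=0}.
      branch 1.2 (add p):
        ○ open, literals {p=1}.
  branch 2 (add (not s or not r)):
    (not s or not r): β-rule — branch into not s  //  not r.
      branch 2.1 (add not s):
        ○ open, literals {s=0}.
      branch 2.2 (add not r):
        ○ open, literals {r=0}.
0 branches closed, 6 open.
Each open branch fixes some atoms; the unmentioned ones are free. Counting distinct full assignments: branch {q=1} (s, p, r) contributes 8 new; branch {r=0, s=1} (q, p) contributes 2 new; branch {r=1, s=0} (q, p) contributes 2 new; branch {p=1} (q, s, r) contributes 2 new; branch {s=0} (q, p, r) contributes 1 new; branch {r=0} (q, s, p) contributes 0 new. Total: 15.

15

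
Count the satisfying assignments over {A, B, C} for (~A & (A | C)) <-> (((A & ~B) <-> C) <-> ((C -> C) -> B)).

Initial set: {T ((~A & (A | C)) <-> (((A & ~B) <-> C) <-> ((C -> C) -> B)))}.
T ((~A & (A | C)) <-> (((A & ~B) <-> C) <-> ((C -> C) -> B))): β-rule — branch into T (~A & (A | C)), T (((A & ~B) <-> C) <-> ((C -> C) -> B))  //  F (~A & (A | C)), F (((A & ~B) <-> C) <-> ((C -> C) -> B)).
  branch 1 (add T (~A & (A | C)), T (((A & ~B) <-> C) <-> ((C -> C) -> B))):
    T (~A & (A | C)): α-rule — add T ~A, T (A | C).
    T (((A & ~B) <-> C) <-> ((C -> C) -> B)): β-rule — branch into T ((A & ~B) <-> C), T ((C -> C) -> B)  //  F ((A & ~B) <-> C), F ((C -> C) -> B).
      branch 1.1 (add T ((A & ~B) <-> C), T ((C -> C) -> B)):
        T (A | C): β-rule — branch into T A  //  T C.
          branch 1.1.1 (add T A):
            × closes — contains both A and ~A.
          branch 1.1.2 (add T C):
            T ((A & ~B) <-> C): β-rule — branch into T (A & ~B), T C  //  F (A & ~B), F C.
              branch 1.1.2.1 (add T (A & ~B), T C):
                T (A & ~B): α-rule — add T A, T ~B.
                × closes — contains both A and ~A.
              branch 1.1.2.2 (add F (A & ~B), F C):
                × closes — contains both C and ~C.
      branch 1.2 (add F ((A & ~B) <-> C), F ((C -> C) -> B)):
        F ((C -> C) -> B): α-rule — add T (C -> C), F B.
        T (A | C): β-rule — branch into T A  //  T C.
          branch 1.2.1 (add T A):
            × closes — contains both A and ~A.
          branch 1.2.2 (add T C):
            F ((A & ~B) <-> C): β-rule — branch into T (A & ~B), F C  //  F (A & ~B), T C.
              branch 1.2.2.1 (add T (A & ~B), F C):
                × closes — contains both C and ~C.
              branch 1.2.2.2 (add F (A & ~B), T C):
                T (C -> C): β-rule — branch into F C  //  T C.
                  branch 1.2.2.2.1 (add F C):
                    × closes — contains both C and ~C.
                  branch 1.2.2.2.2 (add T C):
                    F (A & ~B): β-rule — branch into F A  //  F ~B.
                      branch 1.2.2.2.2.1 (add F A):
                        ○ open, literals {A=0, B=0, C=1}.
                      branch 1.2.2.2.2.2 (add F ~B):
                        × closes — contains both B and ~B.
  branch 2 (add F (~A & (A | C)), F (((A & ~B) <-> C) <-> ((C -> C) -> B))):
    F (~A & (A | C)): β-rule — branch into F ~A  //  F (A | C).
      branch 2.1 (add F ~A):
        F (((A & ~B) <-> C) <-> ((C -> C) -> B)): β-rule — branch into T ((A & ~B) <-> C), F ((C -> C) -> B)  //  F ((A & ~B) <-> C), T ((C -> C) -> B).
          branch 2.1.1 (add T ((A & ~B) <-> C), F ((C -> C) -> B)):
            F ((C -> C) -> B): α-rule — add T (C -> C), F B.
            T ((A & ~B) <-> C): β-rule — branch into T (A & ~B), T C  //  F (A & ~B), F C.
              branch 2.1.1.1 (add T (A & ~B), T C):
                T (A & ~B): α-rule — add T A, T ~B.
                T (C -> C): β-rule — branch into F C  //  T C.
                  branch 2.1.1.1.1 (add F C):
                    × closes — contains both C and ~C.
                  branch 2.1.1.1.2 (add T C):
                    ○ open, literals {A=1, B=0, C=1}.
              branch 2.1.1.2 (add F (A & ~B), F C):
                T (C -> C): β-rule — branch into F C  //  T C.
                  branch 2.1.1.2.1 (add F C):
                    F (A & ~B): β-rule — branch into F A  //  F ~B.
                      branch 2.1.1.2.1.1 (add F A):
                        × closes — contains both A and ~A.
                      branch 2.1.1.2.1.2 (add F ~B):
                        × closes — contains both B and ~B.
                  branch 2.1.1.2.2 (add T C):
                    × closes — contains both C and ~C.
          branch 2.1.2 (add F ((A & ~B) <-> C), T ((C -> C) -> B)):
            F ((A & ~B) <-> C): β-rule — branch into T (A & ~B), F C  //  F (A & ~B), T C.
              branch 2.1.2.1 (add T (A & ~B), F C):
                T (A & ~B): α-rule — add T A, T ~B.
                T ((C -> C) -> B): β-rule — branch into F (C -> C)  //  T B.
                  branch 2.1.2.1.1 (add F (C -> C)):
                    F (C -> C): α-rule — add T C, F C.
                    × closes — contains both C and ~C.
                  branch 2.1.2.1.2 (add T B):
                    × closes — contains both B and ~B.
              branch 2.1.2.2 (add F (A & ~B), T C):
                T ((C -> C) -> B): β-rule — branch into F (C -> C)  //  T B.
                  branch 2.1.2.2.1 (add F (C -> C)):
                    F (C -> C): α-rule — add T C, F C.
                    × closes — contains both C and ~C.
                  branch 2.1.2.2.2 (add T B):
                    F (A & ~B): β-rule — branch into F A  //  F ~B.
                      branch 2.1.2.2.2.1 (add F A):
                        × closes — contains both A and ~A.
                      branch 2.1.2.2.2.2 (add F ~B):
                        ○ open, literals {A=1, B=1, C=1}.
      branch 2.2 (add F (A | C)):
        F (A | C): α-rule — add F A, F C.
        F (((A & ~B) <-> C) <-> ((C -> C) -> B)): β-rule — branch into T ((A & ~B) <-> C), F ((C -> C) -> B)  //  F ((A & ~B) <-> C), T ((C -> C) -> B).
          branch 2.2.1 (add T ((A & ~B) <-> C), F ((C -> C) -> B)):
            F ((C -> C) -> B): α-rule — add T (C -> C), F B.
            T ((A & ~B) <-> C): β-rule — branch into T (A & ~B), T C  //  F (A & ~B), F C.
              branch 2.2.1.1 (add T (A & ~B), T C):
                × closes — contains both C and ~C.
              branch 2.2.1.2 (add F (A & ~B), F C):
                T (C -> C): β-rule — branch into F C  //  T C.
                  branch 2.2.1.2.1 (add F C):
                    F (A & ~B): β-rule — branch into F A  //  F ~B.
                      branch 2.2.1.2.1.1 (add F A):
                        ○ open, literals {A=0, B=0, C=0}.
                      branch 2.2.1.2.1.2 (add F ~B):
                        × closes — contains both B and ~B.
                  branch 2.2.1.2.2 (add T C):
                    × closes — contains both C and ~C.
          branch 2.2.2 (add F ((A & ~B) <-> C), T ((C -> C) -> B)):
            F ((A & ~B) <-> C): β-rule — branch into T (A & ~B), F C  //  F (A & ~B), T C.
              branch 2.2.2.1 (add T (A & ~B), F C):
                T (A & ~B): α-rule — add T A, T ~B.
                × closes — contains both A and ~A.
              branch 2.2.2.2 (add F (A & ~B), T C):
                × closes — contains both C and ~C.
20 branches closed, 4 open.
Each open branch fixes some atoms; the unmentioned ones are free. Counting distinct full assignments: branch {A=0, B=0, C=1} (none free) contributes 1 new; branch {A=1, B=0, C=1} (none free) contributes 1 new; branch {A=1, B=1, C=1} (none free) contributes 1 new; branch {A=0, B=0, C=0} (none free) contributes 1 new. Total: 4.

4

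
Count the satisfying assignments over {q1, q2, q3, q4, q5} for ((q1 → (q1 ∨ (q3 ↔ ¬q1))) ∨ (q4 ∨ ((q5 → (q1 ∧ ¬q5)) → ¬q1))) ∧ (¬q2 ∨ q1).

24

Initial set: {T (((q1 → (q1 ∨ (q3 ↔ ¬q1))) ∨ (q4 ∨ ((q5 → (q1 ∧ ¬q5)) → ¬q1))) ∧ (¬q2 ∨ q1))}.
T (((q1 → (q1 ∨ (q3 ↔ ¬q1))) ∨ (q4 ∨ ((q5 → (q1 ∧ ¬q5)) → ¬q1))) ∧ (¬q2 ∨ q1)): α-rule — add T ((q1 → (q1 ∨ (q3 ↔ ¬q1))) ∨ (q4 ∨ ((q5 → (q1 ∧ ¬q5)) → ¬q1))), T (¬q2 ∨ q1).
T ((q1 → (q1 ∨ (q3 ↔ ¬q1))) ∨ (q4 ∨ ((q5 → (q1 ∧ ¬q5)) → ¬q1))): β-rule — branch into T (q1 → (q1 ∨ (q3 ↔ ¬q1)))  //  T (q4 ∨ ((q5 → (q1 ∧ ¬q5)) → ¬q1)).
  branch 1 (add T (q1 → (q1 ∨ (q3 ↔ ¬q1)))):
    T (¬q2 ∨ q1): β-rule — branch into T ¬q2  //  T q1.
      branch 1.1 (add T ¬q2):
        T (q1 → (q1 ∨ (q3 ↔ ¬q1))): β-rule — branch into F q1  //  T (q1 ∨ (q3 ↔ ¬q1)).
          branch 1.1.1 (add F q1):
            ○ open, literals {q1=F, q2=F}.
          branch 1.1.2 (add T (q1 ∨ (q3 ↔ ¬q1))):
            T (q1 ∨ (q3 ↔ ¬q1)): β-rule — branch into T q1  //  T (q3 ↔ ¬q1).
              branch 1.1.2.1 (add T q1):
                ○ open, literals {q1=T, q2=F}.
              branch 1.1.2.2 (add T (q3 ↔ ¬q1)):
                T (q3 ↔ ¬q1): β-rule — branch into T q3, T ¬q1  //  F q3, F ¬q1.
                  branch 1.1.2.2.1 (add T q3, T ¬q1):
                    ○ open, literals {q1=F, q2=F, q3=T}.
                  branch 1.1.2.2.2 (add F q3, F ¬q1):
                    ○ open, literals {q1=T, q2=F, q3=F}.
      branch 1.2 (add T q1):
        T (q1 → (q1 ∨ (q3 ↔ ¬q1))): β-rule — branch into F q1  //  T (q1 ∨ (q3 ↔ ¬q1)).
          branch 1.2.1 (add F q1):
            × closes — contains both q1 and ¬q1.
          branch 1.2.2 (add T (q1 ∨ (q3 ↔ ¬q1))):
            T (q1 ∨ (q3 ↔ ¬q1)): β-rule — branch into T q1  //  T (q3 ↔ ¬q1).
              branch 1.2.2.1 (add T q1):
                ○ open, literals {q1=T}.
              branch 1.2.2.2 (add T (q3 ↔ ¬q1)):
                T (q3 ↔ ¬q1): β-rule — branch into T q3, T ¬q1  //  F q3, F ¬q1.
                  branch 1.2.2.2.1 (add T q3, T ¬q1):
                    × closes — contains both q1 and ¬q1.
                  branch 1.2.2.2.2 (add F q3, F ¬q1):
                    ○ open, literals {q1=T, q3=F}.
  branch 2 (add T (q4 ∨ ((q5 → (q1 ∧ ¬q5)) → ¬q1))):
    T (¬q2 ∨ q1): β-rule — branch into T ¬q2  //  T q1.
      branch 2.1 (add T ¬q2):
        T (q4 ∨ ((q5 → (q1 ∧ ¬q5)) → ¬q1)): β-rule — branch into T q4  //  T ((q5 → (q1 ∧ ¬q5)) → ¬q1).
          branch 2.1.1 (add T q4):
            ○ open, literals {q2=F, q4=T}.
          branch 2.1.2 (add T ((q5 → (q1 ∧ ¬q5)) → ¬q1)):
            T ((q5 → (q1 ∧ ¬q5)) → ¬q1): β-rule — branch into F (q5 → (q1 ∧ ¬q5))  //  T ¬q1.
              branch 2.1.2.1 (add F (q5 → (q1 ∧ ¬q5))):
                F (q5 → (q1 ∧ ¬q5)): α-rule — add T q5, F (q1 ∧ ¬q5).
                F (q1 ∧ ¬q5): β-rule — branch into F q1  //  F ¬q5.
                  branch 2.1.2.1.1 (add F q1):
                    ○ open, literals {q1=F, q2=F, q5=T}.
                  branch 2.1.2.1.2 (add F ¬q5):
                    ○ open, literals {q2=F, q5=T}.
              branch 2.1.2.2 (add T ¬q1):
                ○ open, literals {q1=F, q2=F}.
      branch 2.2 (add T q1):
        T (q4 ∨ ((q5 → (q1 ∧ ¬q5)) → ¬q1)): β-rule — branch into T q4  //  T ((q5 → (q1 ∧ ¬q5)) → ¬q1).
          branch 2.2.1 (add T q4):
            ○ open, literals {q1=T, q4=T}.
          branch 2.2.2 (add T ((q5 → (q1 ∧ ¬q5)) → ¬q1)):
            T ((q5 → (q1 ∧ ¬q5)) → ¬q1): β-rule — branch into F (q5 → (q1 ∧ ¬q5))  //  T ¬q1.
              branch 2.2.2.1 (add F (q5 → (q1 ∧ ¬q5))):
                F (q5 → (q1 ∧ ¬q5)): α-rule — add T q5, F (q1 ∧ ¬q5).
                F (q1 ∧ ¬q5): β-rule — branch into F q1  //  F ¬q5.
                  branch 2.2.2.1.1 (add F q1):
                    × closes — contains both q1 and ¬q1.
                  branch 2.2.2.1.2 (add F ¬q5):
                    ○ open, literals {q1=T, q5=T}.
              branch 2.2.2.2 (add T ¬q1):
                × closes — contains both q1 and ¬q1.
4 branches closed, 12 open.
Each open branch fixes some atoms; the unmentioned ones are free. Counting distinct full assignments: branch {q1=F, q2=F} (q3, q4, q5) contributes 8 new; branch {q1=T, q2=F} (q3, q4, q5) contributes 8 new; branch {q1=F, q2=F, q3=T} (q4, q5) contributes 0 new; branch {q1=T, q2=F, q3=F} (q4, q5) contributes 0 new; branch {q1=T} (q2, q3, q4, q5) contributes 8 new; branch {q1=T, q3=F} (q2, q4, q5) contributes 0 new; branch {q2=F, q4=T} (q1, q3, q5) contributes 0 new; branch {q1=F, q2=F, q5=T} (q3, q4) contributes 0 new; branch {q2=F, q5=T} (q1, q3, q4) contributes 0 new; branch {q1=F, q2=F} (q3, q4, q5) contributes 0 new; branch {q1=T, q4=T} (q2, q3, q5) contributes 0 new; branch {q1=T, q5=T} (q2, q3, q4) contributes 0 new. Total: 24.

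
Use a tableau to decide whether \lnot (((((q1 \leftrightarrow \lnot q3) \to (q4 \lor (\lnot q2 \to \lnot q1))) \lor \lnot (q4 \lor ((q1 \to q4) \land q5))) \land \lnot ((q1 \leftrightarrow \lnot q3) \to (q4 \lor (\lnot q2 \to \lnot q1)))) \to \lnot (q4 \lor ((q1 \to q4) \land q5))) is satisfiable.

Initial set: {T \lnot (((((q1 \leftrightarrow \lnot q3) \to (q4 \lor (\lnot q2 \to \lnot q1))) \lor \lnot (q4 \lor ((q1 \to q4) \land q5))) \land \lnot ((q1 \leftrightarrow \lnot q3) \to (q4 \lor (\lnot q2 \to \lnot q1)))) \to \lnot (q4 \lor ((q1 \to q4) \land q5)))}.
T \lnot (((((q1 \leftrightarrow \lnot q3) \to (q4 \lor (\lnot q2 \to \lnot q1))) \lor \lnot (q4 \lor ((q1 \to q4) \land q5))) \land \lnot ((q1 \leftrightarrow \lnot q3) \to (q4 \lor (\lnot q2 \to \lnot q1)))) \to \lnot (q4 \lor ((q1 \to q4) \land q5))): α-rule — add T ((((q1 \leftrightarrow \lnot q3) \to (q4 \lor (\lnot q2 \to \lnot q1))) \lor \lnot (q4 \lor ((q1 \to q4) \land q5))) \land \lnot ((q1 \leftrightarrow \lnot q3) \to (q4 \lor (\lnot q2 \to \lnot q1)))), F \lnot (q4 \lor ((q1 \to q4) \land q5)).
T ((((q1 \leftrightarrow \lnot q3) \to (q4 \lor (\lnot q2 \to \lnot q1))) \lor \lnot (q4 \lor ((q1 \to q4) \land q5))) \land \lnot ((q1 \leftrightarrow \lnot q3) \to (q4 \lor (\lnot q2 \to \lnot q1)))): α-rule — add T (((q1 \leftrightarrow \lnot q3) \to (q4 \lor (\lnot q2 \to \lnot q1))) \lor \lnot (q4 \lor ((q1 \to q4) \land q5))), T \lnot ((q1 \leftrightarrow \lnot q3) \to (q4 \lor (\lnot q2 \to \lnot q1))).
T \lnot ((q1 \leftrightarrow \lnot q3) \to (q4 \lor (\lnot q2 \to \lnot q1))): α-rule — add T (q1 \leftrightarrow \lnot q3), F (q4 \lor (\lnot q2 \to \lnot q1)).
F (q4 \lor (\lnot q2 \to \lnot q1)): α-rule — add F q4, F (\lnot q2 \to \lnot q1).
F (\lnot q2 \to \lnot q1): α-rule — add T \lnot q2, F \lnot q1.
F \lnot (q4 \lor ((q1 \to q4) \land q5)): β-rule — branch into T q4  //  T ((q1 \to q4) \land q5).
  branch 1 (add T q4):
    × closes — contains both q4 and \lnot q4.
  branch 2 (add T ((q1 \to q4) \land q5)):
    T ((q1 \to q4) \land q5): α-rule — add T (q1 \to q4), T q5.
    T (((q1 \leftrightarrow \lnot q3) \to (q4 \lor (\lnot q2 \to \lnot q1))) \lor \lnot (q4 \lor ((q1 \to q4) \land q5))): β-rule — branch into T ((q1 \leftrightarrow \lnot q3) \to (q4 \lor (\lnot q2 \to \lnot q1)))  //  T \lnot (q4 \lor ((q1 \to q4) \land q5)).
      branch 2.1 (add T ((q1 \leftrightarrow \lnot q3) \to (q4 \lor (\lnot q2 \to \lnot q1)))):
        T (q1 \leftrightarrow \lnot q3): β-rule — branch into T q1, T \lnot q3  //  F q1, F \lnot q3.
          branch 2.1.1 (add T q1, T \lnot q3):
            T (q1 \to q4): β-rule — branch into F q1  //  T q4.
              branch 2.1.1.1 (add F q1):
                × closes — contains both q1 and \lnot q1.
              branch 2.1.1.2 (add T q4):
                × closes — contains both q4 and \lnot q4.
          branch 2.1.2 (add F q1, F \lnot q3):
            × closes — contains both q1 and \lnot q1.
      branch 2.2 (add T \lnot (q4 \lor ((q1 \to q4) \land q5))):
        T \lnot (q4 \lor ((q1 \to q4) \land q5)): α-rule — add F q4, F ((q1 \to q4) \land q5).
        T (q1 \leftrightarrow \lnot q3): β-rule — branch into T q1, T \lnot q3  //  F q1, F \lnot q3.
          branch 2.2.1 (add T q1, T \lnot q3):
            T (q1 \to q4): β-rule — branch into F q1  //  T q4.
              branch 2.2.1.1 (add F q1):
                × closes — contains both q1 and \lnot q1.
              branch 2.2.1.2 (add T q4):
                × closes — contains both q4 and \lnot q4.
          branch 2.2.2 (add F q1, F \lnot q3):
            × closes — contains both q1 and \lnot q1.
All 7 branches close.
Every branch closed; the formula is unsatisfiable.

Unsatisfiable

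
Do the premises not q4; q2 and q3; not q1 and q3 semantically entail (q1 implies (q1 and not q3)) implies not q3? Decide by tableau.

No

Initial set: {not q4; (q2 and q3); (not q1 and q3); not ((q1 implies (q1 and not q3)) implies not q3)}.
(q2 and q3): α-rule — add q2, q3.
(not q1 and q3): α-rule — add not q1, q3.
not ((q1 implies (q1 and not q3)) implies not q3): α-rule — add (q1 implies (q1 and not q3)), not not q3.
(q1 implies (q1 and not q3)): β-rule — branch into not q1  //  (q1 and not q3).
  branch 1 (add not q1):
    ○ open, literals {q1=false, q2=true, q3=true, q4=false}.
  branch 2 (add (q1 and not q3)):
    (q1 and not q3): α-rule — add q1, not q3.
    × closes — contains both q1 and not q1.
1 branch closed, 1 open.
An open branch gives a countermodel: q1=false, q2=true, q3=true, q4=false (unmentioned atoms arbitrary); the premises hold there but the conclusion fails.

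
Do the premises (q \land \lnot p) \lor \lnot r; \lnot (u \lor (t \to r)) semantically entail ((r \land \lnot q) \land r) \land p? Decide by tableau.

Initial set: {T ((q \land \lnot p) \lor \lnot r); T \lnot (u \lor (t \to r)); F (((r \land \lnot q) \land r) \land p)}.
T \lnot (u \lor (t \to r)): α-rule — add F u, F (t \to r).
F (t \to r): α-rule — add T t, F r.
T ((q \land \lnot p) \lor \lnot r): β-rule — branch into T (q \land \lnot p)  //  T \lnot r.
  branch 1 (add T (q \land \lnot p)):
    T (q \land \lnot p): α-rule — add T q, T \lnot p.
    F (((r \land \lnot q) \land r) \land p): β-rule — branch into F ((r \land \lnot q) \land r)  //  F p.
      branch 1.1 (add F ((r \land \lnot q) \land r)):
        F ((r \land \lnot q) \land r): β-rule — branch into F (r \land \lnot q)  //  F r.
          branch 1.1.1 (add F (r \land \lnot q)):
            F (r \land \lnot q): β-rule — branch into F r  //  F \lnot q.
              branch 1.1.1.1 (add F r):
                ○ open, literals {p=false, q=true, r=false, t=true, u=false}.
              branch 1.1.1.2 (add F \lnot q):
                ○ open, literals {p=false, q=true, r=false, t=true, u=false}.
          branch 1.1.2 (add F r):
            ○ open, literals {p=false, q=true, r=false, t=true, u=false}.
      branch 1.2 (add F p):
        ○ open, literals {p=false, q=true, r=false, t=true, u=false}.
  branch 2 (add T \lnot r):
    F (((r \land \lnot q) \land r) \land p): β-rule — branch into F ((r \land \lnot q) \land r)  //  F p.
      branch 2.1 (add F ((r \land \lnot q) \land r)):
        F ((r \land \lnot q) \land r): β-rule — branch into F (r \land \lnot q)  //  F r.
          branch 2.1.1 (add F (r \land \lnot q)):
            F (r \land \lnot q): β-rule — branch into F r  //  F \lnot q.
              branch 2.1.1.1 (add F r):
                ○ open, literals {r=false, t=true, u=false}.
              branch 2.1.1.2 (add F \lnot q):
                ○ open, literals {q=true, r=false, t=true, u=false}.
          branch 2.1.2 (add F r):
            ○ open, literals {r=false, t=true, u=false}.
      branch 2.2 (add F p):
        ○ open, literals {p=false, r=false, t=true, u=false}.
0 branches closed, 8 open.
An open branch gives a countermodel: p=false, q=true, r=false, t=true, u=false (unmentioned atoms arbitrary); the premises hold there but the conclusion fails.

No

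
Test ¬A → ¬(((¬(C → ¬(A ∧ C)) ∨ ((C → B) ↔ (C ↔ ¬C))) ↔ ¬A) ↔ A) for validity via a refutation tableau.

Assume the negation and expand:
Initial set: {¬(¬A → ¬(((¬(C → ¬(A ∧ C)) ∨ ((C → B) ↔ (C ↔ ¬C))) ↔ ¬A) ↔ A))}.
¬(¬A → ¬(((¬(C → ¬(A ∧ C)) ∨ ((C → B) ↔ (C ↔ ¬C))) ↔ ¬A) ↔ A)): α-rule — add ¬A, ¬¬(((¬(C → ¬(A ∧ C)) ∨ ((C → B) ↔ (C ↔ ¬C))) ↔ ¬A) ↔ A).
¬¬(((¬(C → ¬(A ∧ C)) ∨ ((C → B) ↔ (C ↔ ¬C))) ↔ ¬A) ↔ A): β-rule — branch into ((¬(C → ¬(A ∧ C)) ∨ ((C → B) ↔ (C ↔ ¬C))) ↔ ¬A), A  //  ¬((¬(C → ¬(A ∧ C)) ∨ ((C → B) ↔ (C ↔ ¬C))) ↔ ¬A), ¬A.
  branch 1 (add ((¬(C → ¬(A ∧ C)) ∨ ((C → B) ↔ (C ↔ ¬C))) ↔ ¬A), A):
    × closes — contains both A and ¬A.
  branch 2 (add ¬((¬(C → ¬(A ∧ C)) ∨ ((C → B) ↔ (C ↔ ¬C))) ↔ ¬A), ¬A):
    ¬((¬(C → ¬(A ∧ C)) ∨ ((C → B) ↔ (C ↔ ¬C))) ↔ ¬A): β-rule — branch into (¬(C → ¬(A ∧ C)) ∨ ((C → B) ↔ (C ↔ ¬C))), ¬¬A  //  ¬(¬(C → ¬(A ∧ C)) ∨ ((C → B) ↔ (C ↔ ¬C))), ¬A.
      branch 2.1 (add (¬(C → ¬(A ∧ C)) ∨ ((C → B) ↔ (C ↔ ¬C))), ¬¬A):
        × closes — contains both A and ¬A.
      branch 2.2 (add ¬(¬(C → ¬(A ∧ C)) ∨ ((C → B) ↔ (C ↔ ¬C))), ¬A):
        ¬(¬(C → ¬(A ∧ C)) ∨ ((C → B) ↔ (C ↔ ¬C))): α-rule — add ¬¬(C → ¬(A ∧ C)), ¬((C → B) ↔ (C ↔ ¬C)).
        ¬¬(C → ¬(A ∧ C)): β-rule — branch into ¬C  //  ¬(A ∧ C).
          branch 2.2.1 (add ¬C):
            ¬((C → B) ↔ (C ↔ ¬C)): β-rule — branch into (C → B), ¬(C ↔ ¬C)  //  ¬(C → B), (C ↔ ¬C).
              branch 2.2.1.1 (add (C → B), ¬(C ↔ ¬C)):
                (C → B): β-rule — branch into ¬C  //  B.
                  branch 2.2.1.1.1 (add ¬C):
                    ¬(C ↔ ¬C): β-rule — branch into C, ¬¬C  //  ¬C, ¬C.
                      branch 2.2.1.1.1.1 (add C, ¬¬C):
                        × closes — contains both C and ¬C.
                      branch 2.2.1.1.1.2 (add ¬C, ¬C):
                        ○ open, literals {A=false, C=false}.
                  branch 2.2.1.1.2 (add B):
                    ¬(C ↔ ¬C): β-rule — branch into C, ¬¬C  //  ¬C, ¬C.
                      branch 2.2.1.1.2.1 (add C, ¬¬C):
                        × closes — contains both C and ¬C.
                      branch 2.2.1.1.2.2 (add ¬C, ¬C):
                        ○ open, literals {A=false, B=true, C=false}.
              branch 2.2.1.2 (add ¬(C → B), (C ↔ ¬C)):
                ¬(C → B): α-rule — add C, ¬B.
                × closes — contains both C and ¬C.
          branch 2.2.2 (add ¬(A ∧ C)):
            ¬((C → B) ↔ (C ↔ ¬C)): β-rule — branch into (C → B), ¬(C ↔ ¬C)  //  ¬(C → B), (C ↔ ¬C).
              branch 2.2.2.1 (add (C → B), ¬(C ↔ ¬C)):
                ¬(A ∧ C): β-rule — branch into ¬A  //  ¬C.
                  branch 2.2.2.1.1 (add ¬A):
                    (C → B): β-rule — branch into ¬C  //  B.
                      branch 2.2.2.1.1.1 (add ¬C):
                        ¬(C ↔ ¬C): β-rule — branch into C, ¬¬C  //  ¬C, ¬C.
                          branch 2.2.2.1.1.1.1 (add C, ¬¬C):
                            × closes — contains both C and ¬C.
                          branch 2.2.2.1.1.1.2 (add ¬C, ¬C):
                            ○ open, literals {A=false, C=false}.
                      branch 2.2.2.1.1.2 (add B):
                        ¬(C ↔ ¬C): β-rule — branch into C, ¬¬C  //  ¬C, ¬C.
                          branch 2.2.2.1.1.2.1 (add C, ¬¬C):
                            ○ open, literals {A=false, B=true, C=true}.
                          branch 2.2.2.1.1.2.2 (add ¬C, ¬C):
                            ○ open, literals {A=false, B=true, C=false}.
                  branch 2.2.2.1.2 (add ¬C):
                    (C → B): β-rule — branch into ¬C  //  B.
                      branch 2.2.2.1.2.1 (add ¬C):
                        ¬(C ↔ ¬C): β-rule — branch into C, ¬¬C  //  ¬C, ¬C.
                          branch 2.2.2.1.2.1.1 (add C, ¬¬C):
                            × closes — contains both C and ¬C.
                          branch 2.2.2.1.2.1.2 (add ¬C, ¬C):
                            ○ open, literals {A=false, C=false}.
                      branch 2.2.2.1.2.2 (add B):
                        ¬(C ↔ ¬C): β-rule — branch into C, ¬¬C  //  ¬C, ¬C.
                          branch 2.2.2.1.2.2.1 (add C, ¬¬C):
                            × closes — contains both C and ¬C.
                          branch 2.2.2.1.2.2.2 (add ¬C, ¬C):
                            ○ open, literals {A=false, B=true, C=false}.
              branch 2.2.2.2 (add ¬(C → B), (C ↔ ¬C)):
                ¬(C → B): α-rule — add C, ¬B.
                ¬(A ∧ C): β-rule — branch into ¬A  //  ¬C.
                  branch 2.2.2.2.1 (add ¬A):
                    (C ↔ ¬C): β-rule — branch into C, ¬C  //  ¬C, ¬¬C.
                      branch 2.2.2.2.1.1 (add C, ¬C):
                        × closes — contains both C and ¬C.
                      branch 2.2.2.2.1.2 (add ¬C, ¬¬C):
                        × closes — contains both C and ¬C.
                  branch 2.2.2.2.2 (add ¬C):
                    × closes — contains both C and ¬C.
11 branches closed, 7 open.
An open branch gives a countermodel: A=false, C=false (unmentioned atoms arbitrary); under it the original formula is false.

Not valid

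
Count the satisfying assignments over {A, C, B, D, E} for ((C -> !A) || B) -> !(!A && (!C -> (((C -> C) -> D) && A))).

Initial set: {(((C -> !A) || B) -> !(!A && (!C -> (((C -> C) -> D) && A))))}.
(((C -> !A) || B) -> !(!A && (!C -> (((C -> C) -> D) && A)))): β-rule — branch into !((C -> !A) || B)  //  !(!A && (!C -> (((C -> C) -> D) && A))).
  branch 1 (add !((C -> !A) || B)):
    !((C -> !A) || B): α-rule — add !(C -> !A), !B.
    !(C -> !A): α-rule — add C, !!A.
    ○ open, literals {A=T, B=F, C=T}.
  branch 2 (add !(!A && (!C -> (((C -> C) -> D) && A)))):
    !(!A && (!C -> (((C -> C) -> D) && A))): β-rule — branch into !!A  //  !(!C -> (((C -> C) -> D) && A)).
      branch 2.1 (add !!A):
        ○ open, literals {A=T}.
      branch 2.2 (add !(!C -> (((C -> C) -> D) && A))):
        !(!C -> (((C -> C) -> D) && A)): α-rule — add !C, !(((C -> C) -> D) && A).
        !(((C -> C) -> D) && A): β-rule — branch into !((C -> C) -> D)  //  !A.
          branch 2.2.1 (add !((C -> C) -> D)):
            !((C -> C) -> D): α-rule — add (C -> C), !D.
            (C -> C): β-rule — branch into !C  //  C.
              branch 2.2.1.1 (add !C):
                ○ open, literals {C=F, D=F}.
              branch 2.2.1.2 (add C):
                × closes — contains both C and !C.
          branch 2.2.2 (add !A):
            ○ open, literals {A=F, C=F}.
1 branch closed, 4 open.
Each open branch fixes some atoms; the unmentioned ones are free. Counting distinct full assignments: branch {A=T, B=F, C=T} (D, E) contributes 4 new; branch {A=T} (C, B, D, E) contributes 12 new; branch {C=F, D=F} (A, B, E) contributes 4 new; branch {A=F, C=F} (B, D, E) contributes 4 new. Total: 24.

24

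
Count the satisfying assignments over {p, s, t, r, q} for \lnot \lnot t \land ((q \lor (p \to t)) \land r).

8

Initial set: {T (\lnot \lnot t \land ((q \lor (p \to t)) \land r))}.
T (\lnot \lnot t \land ((q \lor (p \to t)) \land r)): α-rule — add T \lnot \lnot t, T ((q \lor (p \to t)) \land r).
T \lnot \lnot t: drop double negation, giving T t.
T ((q \lor (p \to t)) \land r): α-rule — add T (q \lor (p \to t)), T r.
T (q \lor (p \to t)): β-rule — branch into T q  //  T (p \to t).
  branch 1 (add T q):
    ○ open, literals {q=true, r=true, t=true}.
  branch 2 (add T (p \to t)):
    T (p \to t): β-rule — branch into F p  //  T t.
      branch 2.1 (add F p):
        ○ open, literals {p=false, r=true, t=true}.
      branch 2.2 (add T t):
        ○ open, literals {r=true, t=true}.
0 branches closed, 3 open.
Each open branch fixes some atoms; the unmentioned ones are free. Counting distinct full assignments: branch {q=true, r=true, t=true} (p, s) contributes 4 new; branch {p=false, r=true, t=true} (s, q) contributes 2 new; branch {r=true, t=true} (p, s, q) contributes 2 new. Total: 8.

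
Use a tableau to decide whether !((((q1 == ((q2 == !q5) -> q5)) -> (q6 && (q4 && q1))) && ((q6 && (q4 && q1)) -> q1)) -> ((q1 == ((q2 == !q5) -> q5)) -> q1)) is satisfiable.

Initial set: {!((((q1 == ((q2 == !q5) -> q5)) -> (q6 && (q4 && q1))) && ((q6 && (q4 && q1)) -> q1)) -> ((q1 == ((q2 == !q5) -> q5)) -> q1))}.
!((((q1 == ((q2 == !q5) -> q5)) -> (q6 && (q4 && q1))) && ((q6 && (q4 && q1)) -> q1)) -> ((q1 == ((q2 == !q5) -> q5)) -> q1)): α-rule — add (((q1 == ((q2 == !q5) -> q5)) -> (q6 && (q4 && q1))) && ((q6 && (q4 && q1)) -> q1)), !((q1 == ((q2 == !q5) -> q5)) -> q1).
(((q1 == ((q2 == !q5) -> q5)) -> (q6 && (q4 && q1))) && ((q6 && (q4 && q1)) -> q1)): α-rule — add ((q1 == ((q2 == !q5) -> q5)) -> (q6 && (q4 && q1))), ((q6 && (q4 && q1)) -> q1).
!((q1 == ((q2 == !q5) -> q5)) -> q1): α-rule — add (q1 == ((q2 == !q5) -> q5)), !q1.
((q1 == ((q2 == !q5) -> q5)) -> (q6 && (q4 && q1))): β-rule — branch into !(q1 == ((q2 == !q5) -> q5))  //  (q6 && (q4 && q1)).
  branch 1 (add !(q1 == ((q2 == !q5) -> q5))):
    ((q6 && (q4 && q1)) -> q1): β-rule — branch into !(q6 && (q4 && q1))  //  q1.
      branch 1.1 (add !(q6 && (q4 && q1))):
        (q1 == ((q2 == !q5) -> q5)): β-rule — branch into q1, ((q2 == !q5) -> q5)  //  !q1, !((q2 == !q5) -> q5).
          branch 1.1.1 (add q1, ((q2 == !q5) -> q5)):
            × closes — contains both q1 and !q1.
          branch 1.1.2 (add !q1, !((q2 == !q5) -> q5)):
            !((q2 == !q5) -> q5): α-rule — add (q2 == !q5), !q5.
            !(q1 == ((q2 == !q5) -> q5)): β-rule — branch into q1, !((q2 == !q5) -> q5)  //  !q1, ((q2 == !q5) -> q5).
              branch 1.1.2.1 (add q1, !((q2 == !q5) -> q5)):
                × closes — contains both q1 and !q1.
              branch 1.1.2.2 (add !q1, ((q2 == !q5) -> q5)):
                !(q6 && (q4 && q1)): β-rule — branch into !q6  //  !(q4 && q1).
                  branch 1.1.2.2.1 (add !q6):
                    (q2 == !q5): β-rule — branch into q2, !q5  //  !q2, !!q5.
                      branch 1.1.2.2.1.1 (add q2, !q5):
                        ((q2 == !q5) -> q5): β-rule — branch into !(q2 == !q5)  //  q5.
                          branch 1.1.2.2.1.1.1 (add !(q2 == !q5)):
                            !(q2 == !q5): β-rule — branch into q2, !!q5  //  !q2, !q5.
                              branch 1.1.2.2.1.1.1.1 (add q2, !!q5):
                                × closes — contains both q5 and !q5.
                              branch 1.1.2.2.1.1.1.2 (add !q2, !q5):
                                × closes — contains both q2 and !q2.
                          branch 1.1.2.2.1.1.2 (add q5):
                            × closes — contains both q5 and !q5.
                      branch 1.1.2.2.1.2 (add !q2, !!q5):
                        × closes — contains both q5 and !q5.
                  branch 1.1.2.2.2 (add !(q4 && q1)):
                    (q2 == !q5): β-rule — branch into q2, !q5  //  !q2, !!q5.
                      branch 1.1.2.2.2.1 (add q2, !q5):
                        ((q2 == !q5) -> q5): β-rule — branch into !(q2 == !q5)  //  q5.
                          branch 1.1.2.2.2.1.1 (add !(q2 == !q5)):
                            !(q4 && q1): β-rule — branch into !q4  //  !q1.
                              branch 1.1.2.2.2.1.1.1 (add !q4):
                                !(q2 == !q5): β-rule — branch into q2, !!q5  //  !q2, !q5.
                                  branch 1.1.2.2.2.1.1.1.1 (add q2, !!q5):
                                    × closes — contains both q5 and !q5.
                                  branch 1.1.2.2.2.1.1.1.2 (add !q2, !q5):
                                    × closes — contains both q2 and !q2.
                              branch 1.1.2.2.2.1.1.2 (add !q1):
                                !(q2 == !q5): β-rule — branch into q2, !!q5  //  !q2, !q5.
                                  branch 1.1.2.2.2.1.1.2.1 (add q2, !!q5):
                                    × closes — contains both q5 and !q5.
                                  branch 1.1.2.2.2.1.1.2.2 (add !q2, !q5):
                                    × closes — contains both q2 and !q2.
                          branch 1.1.2.2.2.1.2 (add q5):
                            × closes — contains both q5 and !q5.
                      branch 1.1.2.2.2.2 (add !q2, !!q5):
                        × closes — contains both q5 and !q5.
      branch 1.2 (add q1):
        × closes — contains both q1 and !q1.
  branch 2 (add (q6 && (q4 && q1))):
    (q6 && (q4 && q1)): α-rule — add q6, (q4 && q1).
    (q4 && q1): α-rule — add q4, q1.
    × closes — contains both q1 and !q1.
All 14 branches close.
Every branch closed; the formula is unsatisfiable.

Unsatisfiable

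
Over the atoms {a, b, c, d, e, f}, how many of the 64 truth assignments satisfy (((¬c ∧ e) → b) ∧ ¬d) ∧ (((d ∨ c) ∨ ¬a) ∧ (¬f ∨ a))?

Initial set: {((((¬c ∧ e) → b) ∧ ¬d) ∧ (((d ∨ c) ∨ ¬a) ∧ (¬f ∨ a)))}.
((((¬c ∧ e) → b) ∧ ¬d) ∧ (((d ∨ c) ∨ ¬a) ∧ (¬f ∨ a))): α-rule — add (((¬c ∧ e) → b) ∧ ¬d), (((d ∨ c) ∨ ¬a) ∧ (¬f ∨ a)).
(((¬c ∧ e) → b) ∧ ¬d): α-rule — add ((¬c ∧ e) → b), ¬d.
(((d ∨ c) ∨ ¬a) ∧ (¬f ∨ a)): α-rule — add ((d ∨ c) ∨ ¬a), (¬f ∨ a).
((¬c ∧ e) → b): β-rule — branch into ¬(¬c ∧ e)  //  b.
  branch 1 (add ¬(¬c ∧ e)):
    ((d ∨ c) ∨ ¬a): β-rule — branch into (d ∨ c)  //  ¬a.
      branch 1.1 (add (d ∨ c)):
        (¬f ∨ a): β-rule — branch into ¬f  //  a.
          branch 1.1.1 (add ¬f):
            ¬(¬c ∧ e): β-rule — branch into ¬¬c  //  ¬e.
              branch 1.1.1.1 (add ¬¬c):
                (d ∨ c): β-rule — branch into d  //  c.
                  branch 1.1.1.1.1 (add d):
                    × closes — contains both d and ¬d.
                  branch 1.1.1.1.2 (add c):
                    ○ open, literals {c=true, d=false, f=false}.
              branch 1.1.1.2 (add ¬e):
                (d ∨ c): β-rule — branch into d  //  c.
                  branch 1.1.1.2.1 (add d):
                    × closes — contains both d and ¬d.
                  branch 1.1.1.2.2 (add c):
                    ○ open, literals {c=true, d=false, e=false, f=false}.
          branch 1.1.2 (add a):
            ¬(¬c ∧ e): β-rule — branch into ¬¬c  //  ¬e.
              branch 1.1.2.1 (add ¬¬c):
                (d ∨ c): β-rule — branch into d  //  c.
                  branch 1.1.2.1.1 (add d):
                    × closes — contains both d and ¬d.
                  branch 1.1.2.1.2 (add c):
                    ○ open, literals {a=true, c=true, d=false}.
              branch 1.1.2.2 (add ¬e):
                (d ∨ c): β-rule — branch into d  //  c.
                  branch 1.1.2.2.1 (add d):
                    × closes — contains both d and ¬d.
                  branch 1.1.2.2.2 (add c):
                    ○ open, literals {a=true, c=true, d=false, e=false}.
      branch 1.2 (add ¬a):
        (¬f ∨ a): β-rule — branch into ¬f  //  a.
          branch 1.2.1 (add ¬f):
            ¬(¬c ∧ e): β-rule — branch into ¬¬c  //  ¬e.
              branch 1.2.1.1 (add ¬¬c):
                ○ open, literals {a=false, c=true, d=false, f=false}.
              branch 1.2.1.2 (add ¬e):
                ○ open, literals {a=false, d=false, e=false, f=false}.
          branch 1.2.2 (add a):
            × closes — contains both a and ¬a.
  branch 2 (add b):
    ((d ∨ c) ∨ ¬a): β-rule — branch into (d ∨ c)  //  ¬a.
      branch 2.1 (add (d ∨ c)):
        (¬f ∨ a): β-rule — branch into ¬f  //  a.
          branch 2.1.1 (add ¬f):
            (d ∨ c): β-rule — branch into d  //  c.
              branch 2.1.1.1 (add d):
                × closes — contains both d and ¬d.
              branch 2.1.1.2 (add c):
                ○ open, literals {b=true, c=true, d=false, f=false}.
          branch 2.1.2 (add a):
            (d ∨ c): β-rule — branch into d  //  c.
              branch 2.1.2.1 (add d):
                × closes — contains both d and ¬d.
              branch 2.1.2.2 (add c):
                ○ open, literals {a=true, b=true, c=true, d=false}.
      branch 2.2 (add ¬a):
        (¬f ∨ a): β-rule — branch into ¬f  //  a.
          branch 2.2.1 (add ¬f):
            ○ open, literals {a=false, b=true, d=false, f=false}.
          branch 2.2.2 (add a):
            × closes — contains both a and ¬a.
8 branches closed, 9 open.
Each open branch fixes some atoms; the unmentioned ones are free. Counting distinct full assignments: branch {c=true, d=false, f=false} (a, b, e) contributes 8 new; branch {c=true, d=false, e=false, f=false} (a, b) contributes 0 new; branch {a=true, c=true, d=false} (b, e, f) contributes 4 new; branch {a=true, c=true, d=false, e=false} (b, f) contributes 0 new; branch {a=false, c=true, d=false, f=false} (b, e) contributes 0 new; branch {a=false, d=false, e=false, f=false} (b, c) contributes 2 new; branch {b=true, c=true, d=false, f=false} (a, e) contributes 0 new; branch {a=true, b=true, c=true, d=false} (e, f) contributes 0 new; branch {a=false, b=true, d=false, f=false} (c, e) contributes 1 new. Total: 15.

15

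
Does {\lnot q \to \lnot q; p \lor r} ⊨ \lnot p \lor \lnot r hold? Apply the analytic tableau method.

Initial set: {(\lnot q \to \lnot q); (p \lor r); \lnot (\lnot p \lor \lnot r)}.
\lnot (\lnot p \lor \lnot r): α-rule — add \lnot \lnot p, \lnot \lnot r.
(\lnot q \to \lnot q): β-rule — branch into \lnot \lnot q  //  \lnot q.
  branch 1 (add \lnot \lnot q):
    (p \lor r): β-rule — branch into p  //  r.
      branch 1.1 (add p):
        ○ open, literals {p=true, q=true, r=true}.
      branch 1.2 (add r):
        ○ open, literals {p=true, q=true, r=true}.
  branch 2 (add \lnot q):
    (p \lor r): β-rule — branch into p  //  r.
      branch 2.1 (add p):
        ○ open, literals {p=true, q=false, r=true}.
      branch 2.2 (add r):
        ○ open, literals {p=true, q=false, r=true}.
0 branches closed, 4 open.
An open branch gives a countermodel: p=true, q=true, r=true (unmentioned atoms arbitrary); the premises hold there but the conclusion fails.

No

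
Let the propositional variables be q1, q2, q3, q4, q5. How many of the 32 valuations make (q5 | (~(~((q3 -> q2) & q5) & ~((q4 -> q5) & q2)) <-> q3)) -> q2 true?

Initial set: {((q5 | (~(~((q3 -> q2) & q5) & ~((q4 -> q5) & q2)) <-> q3)) -> q2)}.
((q5 | (~(~((q3 -> q2) & q5) & ~((q4 -> q5) & q2)) <-> q3)) -> q2): β-rule — branch into ~(q5 | (~(~((q3 -> q2) & q5) & ~((q4 -> q5) & q2)) <-> q3))  //  q2.
  branch 1 (add ~(q5 | (~(~((q3 -> q2) & q5) & ~((q4 -> q5) & q2)) <-> q3))):
    ~(q5 | (~(~((q3 -> q2) & q5) & ~((q4 -> q5) & q2)) <-> q3)): α-rule — add ~q5, ~(~(~((q3 -> q2) & q5) & ~((q4 -> q5) & q2)) <-> q3).
    ~(~(~((q3 -> q2) & q5) & ~((q4 -> q5) & q2)) <-> q3): β-rule — branch into ~(~((q3 -> q2) & q5) & ~((q4 -> q5) & q2)), ~q3  //  ~~(~((q3 -> q2) & q5) & ~((q4 -> q5) & q2)), q3.
      branch 1.1 (add ~(~((q3 -> q2) & q5) & ~((q4 -> q5) & q2)), ~q3):
        ~(~((q3 -> q2) & q5) & ~((q4 -> q5) & q2)): β-rule — branch into ~~((q3 -> q2) & q5)  //  ~~((q4 -> q5) & q2).
          branch 1.1.1 (add ~~((q3 -> q2) & q5)):
            ~~((q3 -> q2) & q5): α-rule — add (q3 -> q2), q5.
            × closes — contains both q5 and ~q5.
          branch 1.1.2 (add ~~((q4 -> q5) & q2)):
            ~~((q4 -> q5) & q2): α-rule — add (q4 -> q5), q2.
            (q4 -> q5): β-rule — branch into ~q4  //  q5.
              branch 1.1.2.1 (add ~q4):
                ○ open, literals {q2=1, q3=0, q4=0, q5=0}.
              branch 1.1.2.2 (add q5):
                × closes — contains both q5 and ~q5.
      branch 1.2 (add ~~(~((q3 -> q2) & q5) & ~((q4 -> q5) & q2)), q3):
        ~~(~((q3 -> q2) & q5) & ~((q4 -> q5) & q2)): α-rule — add ~((q3 -> q2) & q5), ~((q4 -> q5) & q2).
        ~((q3 -> q2) & q5): β-rule — branch into ~(q3 -> q2)  //  ~q5.
          branch 1.2.1 (add ~(q3 -> q2)):
            ~(q3 -> q2): α-rule — add q3, ~q2.
            ~((q4 -> q5) & q2): β-rule — branch into ~(q4 -> q5)  //  ~q2.
              branch 1.2.1.1 (add ~(q4 -> q5)):
                ~(q4 -> q5): α-rule — add q4, ~q5.
                ○ open, literals {q2=0, q3=1, q4=1, q5=0}.
              branch 1.2.1.2 (add ~q2):
                ○ open, literals {q2=0, q3=1, q5=0}.
          branch 1.2.2 (add ~q5):
            ~((q4 -> q5) & q2): β-rule — branch into ~(q4 -> q5)  //  ~q2.
              branch 1.2.2.1 (add ~(q4 -> q5)):
                ~(q4 -> q5): α-rule — add q4, ~q5.
                ○ open, literals {q3=1, q4=1, q5=0}.
              branch 1.2.2.2 (add ~q2):
                ○ open, literals {q2=0, q3=1, q5=0}.
  branch 2 (add q2):
    ○ open, literals {q2=1}.
2 branches closed, 6 open.
Each open branch fixes some atoms; the unmentioned ones are free. Counting distinct full assignments: branch {q2=1, q3=0, q4=0, q5=0} (q1) contributes 2 new; branch {q2=0, q3=1, q4=1, q5=0} (q1) contributes 2 new; branch {q2=0, q3=1, q5=0} (q1, q4) contributes 2 new; branch {q3=1, q4=1, q5=0} (q1, q2) contributes 2 new; branch {q2=0, q3=1, q5=0} (q1, q4) contributes 0 new; branch {q2=1} (q1, q3, q4, q5) contributes 12 new. Total: 20.

20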